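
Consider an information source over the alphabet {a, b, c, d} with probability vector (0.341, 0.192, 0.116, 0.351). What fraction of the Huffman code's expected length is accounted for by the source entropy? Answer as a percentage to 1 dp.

95.9%

Entropy H = −Σ p log₂ p ≈ 1.8771 bits.
Huffman merges: 29/250+24/125→77/250; 77/250+341/1000→649/1000; 351/1000+649/1000→1. L = 1957/1000 ≈ 1.9570.
Efficiency = H/L = 1.8771/1.9570 = 95.9%.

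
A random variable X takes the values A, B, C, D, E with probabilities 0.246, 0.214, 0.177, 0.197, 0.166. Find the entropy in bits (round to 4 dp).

H = −Σ pᵢ log₂ pᵢ.
−0.246·log₂(0.246) = 0.4977
−0.214·log₂(0.214) = 0.4760
−0.177·log₂(0.177) = 0.4422
−0.197·log₂(0.197) = 0.4617
−0.166·log₂(0.166) = 0.4301
Sum ≈ 2.3077 → 2.3077 bits.

2.3077 bits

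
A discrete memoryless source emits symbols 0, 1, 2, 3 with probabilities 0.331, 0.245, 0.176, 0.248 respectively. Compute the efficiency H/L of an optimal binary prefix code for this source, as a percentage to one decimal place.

98.3%

Entropy H = −Σ p log₂ p ≈ 1.9651 bits.
Huffman merges: 22/125+49/200→421/1000; 31/125+331/1000→579/1000; 421/1000+579/1000→1. L = 2 ≈ 2.0000.
Efficiency = H/L = 1.9651/2.0000 = 98.3%.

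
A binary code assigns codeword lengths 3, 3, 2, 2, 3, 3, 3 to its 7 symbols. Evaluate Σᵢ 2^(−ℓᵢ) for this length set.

1.125

With common denominator 2^3 = 8: Σ 2^(−ℓᵢ) = 1/8 + 1/8 + 2/8 + 2/8 + 1/8 + 1/8 + 1/8 = 9/8 = 1.125.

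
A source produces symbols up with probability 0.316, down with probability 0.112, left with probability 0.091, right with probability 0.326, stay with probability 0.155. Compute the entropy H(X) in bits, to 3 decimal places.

2.138 bits

H = −Σ pᵢ log₂ pᵢ.
−0.316·log₂(0.316) = 0.5252
−0.112·log₂(0.112) = 0.3537
−0.091·log₂(0.091) = 0.3147
−0.326·log₂(0.326) = 0.5272
−0.155·log₂(0.155) = 0.4169
Sum ≈ 2.1377 → 2.138 bits.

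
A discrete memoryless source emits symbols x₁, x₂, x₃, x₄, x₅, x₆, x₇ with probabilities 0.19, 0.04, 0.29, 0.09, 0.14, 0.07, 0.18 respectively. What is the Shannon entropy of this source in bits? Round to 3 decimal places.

2.583 bits

H = −Σ pᵢ log₂ pᵢ.
−0.19·log₂(0.19) = 0.4552
−0.04·log₂(0.04) = 0.1858
−0.29·log₂(0.29) = 0.5179
−0.09·log₂(0.09) = 0.3127
−0.14·log₂(0.14) = 0.3971
−0.07·log₂(0.07) = 0.2686
−0.18·log₂(0.18) = 0.4453
Sum ≈ 2.5825 → 2.583 bits.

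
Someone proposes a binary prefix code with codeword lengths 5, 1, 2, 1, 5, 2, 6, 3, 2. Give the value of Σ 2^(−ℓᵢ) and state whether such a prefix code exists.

1.953125; no

With common denominator 2^6 = 64: Σ 2^(−ℓᵢ) = 2/64 + 32/64 + 16/64 + 32/64 + 2/64 + 16/64 + 1/64 + 8/64 + 16/64 = 125/64 = 1.953125.
Kraft's inequality requires Σ ≤ 1; here Σ = 1.953125 > 1, so no such prefix code exists.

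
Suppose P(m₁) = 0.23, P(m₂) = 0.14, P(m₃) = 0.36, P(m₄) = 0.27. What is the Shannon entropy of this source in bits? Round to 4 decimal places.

1.9254 bits

H = −Σ pᵢ log₂ pᵢ.
−0.23·log₂(0.23) = 0.4877
−0.14·log₂(0.14) = 0.3971
−0.36·log₂(0.36) = 0.5306
−0.27·log₂(0.27) = 0.5100
Sum ≈ 1.9254 → 1.9254 bits.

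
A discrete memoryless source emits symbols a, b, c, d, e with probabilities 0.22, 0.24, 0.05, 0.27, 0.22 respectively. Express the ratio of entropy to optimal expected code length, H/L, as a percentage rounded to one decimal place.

96.1%

Entropy H = −Σ p log₂ p ≈ 2.1814 bits.
Huffman merges: 1/20+11/50→27/100; 11/50+6/25→23/50; 27/100+27/100→27/50; 23/50+27/50→1. L = 227/100 ≈ 2.2700.
Efficiency = H/L = 2.1814/2.2700 = 96.1%.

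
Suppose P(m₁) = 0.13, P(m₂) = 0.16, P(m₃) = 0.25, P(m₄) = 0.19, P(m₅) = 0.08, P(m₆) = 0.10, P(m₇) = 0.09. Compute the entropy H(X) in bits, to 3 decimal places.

H = −Σ pᵢ log₂ pᵢ.
−0.13·log₂(0.13) = 0.3826
−0.16·log₂(0.16) = 0.4230
−0.25·log₂(0.25) = 0.5000
−0.19·log₂(0.19) = 0.4552
−0.08·log₂(0.08) = 0.2915
−0.10·log₂(0.10) = 0.3322
−0.09·log₂(0.09) = 0.3127
Sum ≈ 2.6972 → 2.697 bits.

2.697 bits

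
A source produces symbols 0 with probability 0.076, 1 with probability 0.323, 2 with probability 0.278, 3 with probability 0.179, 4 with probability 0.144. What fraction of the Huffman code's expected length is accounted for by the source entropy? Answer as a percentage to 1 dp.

Entropy H = −Σ p log₂ p ≈ 2.1695 bits.
Huffman merges: 19/250+18/125→11/50; 179/1000+11/50→399/1000; 139/500+323/1000→601/1000; 399/1000+601/1000→1. L = 111/50 ≈ 2.2200.
Efficiency = H/L = 2.1695/2.2200 = 97.7%.

97.7%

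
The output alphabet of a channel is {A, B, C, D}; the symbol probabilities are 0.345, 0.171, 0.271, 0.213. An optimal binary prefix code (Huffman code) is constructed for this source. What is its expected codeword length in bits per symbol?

Repeatedly combine the two least-probable nodes; the expected code length is the sum of the merged weights.
merge 171/1000 + 213/1000 → 48/125
merge 271/1000 + 69/200 → 77/125
merge 48/125 + 77/125 → 1
L = 48/125 + 77/125 + 1 = 2 bits/symbol.

2 bits/symbol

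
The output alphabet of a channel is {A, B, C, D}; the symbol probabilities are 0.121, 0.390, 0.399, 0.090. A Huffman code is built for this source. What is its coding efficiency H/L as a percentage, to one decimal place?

Entropy H = −Σ p log₂ p ≈ 1.7400 bits.
Huffman merges: 9/100+121/1000→211/1000; 211/1000+39/100→601/1000; 399/1000+601/1000→1. L = 453/250 ≈ 1.8120.
Efficiency = H/L = 1.7400/1.8120 = 96.0%.

96.0%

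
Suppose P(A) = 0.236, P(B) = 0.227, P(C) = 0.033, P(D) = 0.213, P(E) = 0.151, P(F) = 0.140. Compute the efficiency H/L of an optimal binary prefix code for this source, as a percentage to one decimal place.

97.1%

Entropy H = −Σ p log₂ p ≈ 2.4238 bits.
Huffman merges: 33/1000+7/50→173/1000; 151/1000+173/1000→81/250; 213/1000+227/1000→11/25; 59/250+81/250→14/25; 11/25+14/25→1. L = 2497/1000 ≈ 2.4970.
Efficiency = H/L = 2.4238/2.4970 = 97.1%.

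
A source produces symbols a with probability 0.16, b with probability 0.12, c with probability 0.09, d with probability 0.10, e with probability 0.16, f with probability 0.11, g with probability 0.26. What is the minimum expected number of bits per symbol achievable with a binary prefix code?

Repeatedly combine the two least-probable nodes; the expected code length is the sum of the merged weights.
merge 9/100 + 1/10 → 19/100
merge 11/100 + 3/25 → 23/100
merge 4/25 + 4/25 → 8/25
merge 19/100 + 23/100 → 21/50
merge 13/50 + 8/25 → 29/50
merge 21/50 + 29/50 → 1
L = 19/100 + 23/100 + 8/25 + 21/50 + 29/50 + 1 = 137/50 = 2.74 bits/symbol.

2.74 bits/symbol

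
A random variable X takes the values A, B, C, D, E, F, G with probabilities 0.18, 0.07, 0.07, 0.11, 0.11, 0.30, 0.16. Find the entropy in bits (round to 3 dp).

H = −Σ pᵢ log₂ pᵢ.
−0.18·log₂(0.18) = 0.4453
−0.07·log₂(0.07) = 0.2686
−0.07·log₂(0.07) = 0.2686
−0.11·log₂(0.11) = 0.3503
−0.11·log₂(0.11) = 0.3503
−0.30·log₂(0.30) = 0.5211
−0.16·log₂(0.16) = 0.4230
Sum ≈ 2.6271 → 2.627 bits.

2.627 bits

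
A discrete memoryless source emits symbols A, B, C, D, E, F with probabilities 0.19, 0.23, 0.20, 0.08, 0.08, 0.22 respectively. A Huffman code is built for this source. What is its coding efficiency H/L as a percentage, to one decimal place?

Entropy H = −Σ p log₂ p ≈ 2.4709 bits.
Huffman merges: 2/25+2/25→4/25; 4/25+19/100→7/20; 1/5+11/50→21/50; 23/100+7/20→29/50; 21/50+29/50→1. L = 251/100 ≈ 2.5100.
Efficiency = H/L = 2.4709/2.5100 = 98.4%.

98.4%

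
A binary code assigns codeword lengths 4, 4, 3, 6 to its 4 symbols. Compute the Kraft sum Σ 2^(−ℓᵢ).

With common denominator 2^6 = 64: Σ 2^(−ℓᵢ) = 4/64 + 4/64 + 8/64 + 1/64 = 17/64 = 0.265625.

0.265625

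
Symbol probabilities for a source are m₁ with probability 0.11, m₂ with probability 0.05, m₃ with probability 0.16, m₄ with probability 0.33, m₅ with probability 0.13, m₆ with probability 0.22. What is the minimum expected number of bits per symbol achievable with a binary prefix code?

Repeatedly combine the two least-probable nodes; the expected code length is the sum of the merged weights.
merge 1/20 + 11/100 → 4/25
merge 13/100 + 4/25 → 29/100
merge 4/25 + 11/50 → 19/50
merge 29/100 + 33/100 → 31/50
merge 19/50 + 31/50 → 1
L = 4/25 + 29/100 + 19/50 + 31/50 + 1 = 49/20 = 2.45 bits/symbol.

2.45 bits/symbol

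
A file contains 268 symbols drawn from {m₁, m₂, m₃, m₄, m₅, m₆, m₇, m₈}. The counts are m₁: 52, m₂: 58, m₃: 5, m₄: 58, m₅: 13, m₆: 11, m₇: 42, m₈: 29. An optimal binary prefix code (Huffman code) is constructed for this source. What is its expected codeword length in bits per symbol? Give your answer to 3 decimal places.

2.735 bits/symbol

Probabilities are the counts divided by 268.
Repeatedly combine the two least-probable nodes; the expected code length is the sum of the merged weights.
merge 5/268 + 11/268 → 4/67
merge 13/268 + 4/67 → 29/268
merge 29/268 + 29/268 → 29/134
merge 21/134 + 13/67 → 47/134
merge 29/134 + 29/134 → 29/67
merge 29/134 + 47/134 → 38/67
merge 29/67 + 38/67 → 1
L = 4/67 + 29/268 + 29/134 + 47/134 + 29/67 + 38/67 + 1 = 733/268 ≈ 2.735 bits/symbol.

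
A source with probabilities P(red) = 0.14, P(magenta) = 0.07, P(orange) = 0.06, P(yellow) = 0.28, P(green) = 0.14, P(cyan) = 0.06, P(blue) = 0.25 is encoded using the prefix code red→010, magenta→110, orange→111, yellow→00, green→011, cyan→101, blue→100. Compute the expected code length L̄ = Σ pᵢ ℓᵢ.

L̄ = Σ pᵢ·ℓᵢ = 0.14·3 + 0.07·3 + 0.06·3 + 0.28·2 + 0.14·3 + 0.06·3 + 0.25·3 = 2.72 bits/symbol.

2.72 bits/symbol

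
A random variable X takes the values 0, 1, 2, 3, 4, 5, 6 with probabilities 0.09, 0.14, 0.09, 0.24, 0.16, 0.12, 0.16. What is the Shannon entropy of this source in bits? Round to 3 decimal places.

H = −Σ pᵢ log₂ pᵢ.
−0.09·log₂(0.09) = 0.3127
−0.14·log₂(0.14) = 0.3971
−0.09·log₂(0.09) = 0.3127
−0.24·log₂(0.24) = 0.4941
−0.16·log₂(0.16) = 0.4230
−0.12·log₂(0.12) = 0.3671
−0.16·log₂(0.16) = 0.4230
Sum ≈ 2.7297 → 2.730 bits.

2.730 bits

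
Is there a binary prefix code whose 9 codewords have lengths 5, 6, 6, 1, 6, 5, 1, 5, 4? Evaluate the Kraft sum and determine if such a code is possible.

1.203125; no

With common denominator 2^6 = 64: Σ 2^(−ℓᵢ) = 2/64 + 1/64 + 1/64 + 32/64 + 1/64 + 2/64 + 32/64 + 2/64 + 4/64 = 77/64 = 1.203125.
Kraft's inequality requires Σ ≤ 1; here Σ = 1.203125 > 1, so no such prefix code exists.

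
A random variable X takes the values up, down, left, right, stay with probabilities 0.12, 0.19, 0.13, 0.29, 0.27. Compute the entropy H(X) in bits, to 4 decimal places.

H = −Σ pᵢ log₂ pᵢ.
−0.12·log₂(0.12) = 0.3671
−0.19·log₂(0.19) = 0.4552
−0.13·log₂(0.13) = 0.3826
−0.29·log₂(0.29) = 0.5179
−0.27·log₂(0.27) = 0.5100
Sum ≈ 2.2329 → 2.2329 bits.

2.2329 bits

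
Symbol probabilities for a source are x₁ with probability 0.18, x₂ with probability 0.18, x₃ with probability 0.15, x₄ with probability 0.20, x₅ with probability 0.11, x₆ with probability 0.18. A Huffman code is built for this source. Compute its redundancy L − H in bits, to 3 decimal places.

0.059 bits

Entropy H = −Σ p log₂ p ≈ 2.5611 bits.
Huffman merges: 11/100+3/20→13/50; 9/50+9/50→9/25; 9/50+1/5→19/50; 13/50+9/25→31/50; 19/50+31/50→1. L = 131/50 ≈ 2.6200.
L − H = 2.6200 − 2.5611 = 0.059 bits.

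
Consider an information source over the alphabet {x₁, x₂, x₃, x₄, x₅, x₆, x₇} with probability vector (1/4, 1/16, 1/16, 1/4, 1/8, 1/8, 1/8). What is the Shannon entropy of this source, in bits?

Each probability is a power of 1/2, so log₂(1/p) is an integer.
H = Σ p·log₂(1/p) = 1/4·2 + 1/16·4 + 1/16·4 + 1/4·2 + 1/8·3 + 1/8·3 + 1/8·3 = 2.625 bits.

2.625 bits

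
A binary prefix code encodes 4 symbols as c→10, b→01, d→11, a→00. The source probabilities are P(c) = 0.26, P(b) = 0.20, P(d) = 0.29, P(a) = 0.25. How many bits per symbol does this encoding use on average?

2 bits/symbol

L̄ = Σ pᵢ·ℓᵢ = 0.26·2 + 0.20·2 + 0.29·2 + 0.25·2 = 2 bits/symbol.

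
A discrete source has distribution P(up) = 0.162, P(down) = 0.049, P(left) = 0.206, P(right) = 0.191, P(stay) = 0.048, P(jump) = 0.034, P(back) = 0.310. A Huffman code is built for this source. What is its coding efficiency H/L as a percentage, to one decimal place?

98.3%

Entropy H = −Σ p log₂ p ≈ 2.4642 bits.
Huffman merges: 17/500+6/125→41/500; 49/1000+41/500→131/1000; 131/1000+81/500→293/1000; 191/1000+103/500→397/1000; 293/1000+31/100→603/1000; 397/1000+603/1000→1. L = 1253/500 ≈ 2.5060.
Efficiency = H/L = 2.4642/2.5060 = 98.3%.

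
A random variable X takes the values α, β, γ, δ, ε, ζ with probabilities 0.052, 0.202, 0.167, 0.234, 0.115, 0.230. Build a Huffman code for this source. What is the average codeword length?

Repeatedly combine the two least-probable nodes; the expected code length is the sum of the merged weights.
merge 13/250 + 23/200 → 167/1000
merge 167/1000 + 167/1000 → 167/500
merge 101/500 + 23/100 → 54/125
merge 117/500 + 167/500 → 71/125
merge 54/125 + 71/125 → 1
L = 167/1000 + 167/500 + 54/125 + 71/125 + 1 = 2501/1000 = 2.501 bits/symbol.

2.501 bits/symbol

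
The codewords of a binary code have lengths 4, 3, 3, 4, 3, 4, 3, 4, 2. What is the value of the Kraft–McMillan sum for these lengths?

With common denominator 2^4 = 16: Σ 2^(−ℓᵢ) = 1/16 + 2/16 + 2/16 + 1/16 + 2/16 + 1/16 + 2/16 + 1/16 + 4/16 = 16/16 = 1.

1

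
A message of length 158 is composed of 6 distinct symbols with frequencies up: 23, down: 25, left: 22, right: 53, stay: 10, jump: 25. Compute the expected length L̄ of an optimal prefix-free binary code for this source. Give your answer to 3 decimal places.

Probabilities are the counts divided by 158.
Repeatedly combine the two least-probable nodes; the expected code length is the sum of the merged weights.
merge 5/79 + 11/79 → 16/79
merge 23/158 + 25/158 → 24/79
merge 25/158 + 16/79 → 57/158
merge 24/79 + 53/158 → 101/158
merge 57/158 + 101/158 → 1
L = 16/79 + 24/79 + 57/158 + 101/158 + 1 = 198/79 ≈ 2.506 bits/symbol.

2.506 bits/symbol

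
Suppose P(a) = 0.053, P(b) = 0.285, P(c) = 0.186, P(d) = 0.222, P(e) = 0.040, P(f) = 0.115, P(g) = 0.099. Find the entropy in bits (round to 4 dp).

H = −Σ pᵢ log₂ pᵢ.
−0.053·log₂(0.053) = 0.2246
−0.285·log₂(0.285) = 0.5161
−0.186·log₂(0.186) = 0.4514
−0.222·log₂(0.222) = 0.4820
−0.040·log₂(0.040) = 0.1858
−0.115·log₂(0.115) = 0.3588
−0.099·log₂(0.099) = 0.3303
Sum ≈ 2.5490 → 2.5490 bits.

2.5490 bits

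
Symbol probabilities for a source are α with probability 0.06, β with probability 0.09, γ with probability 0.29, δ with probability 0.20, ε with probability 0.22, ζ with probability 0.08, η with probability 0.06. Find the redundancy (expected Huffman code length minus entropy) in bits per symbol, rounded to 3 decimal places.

Entropy H = −Σ p log₂ p ≈ 2.5541 bits.
Huffman merges: 3/50+3/50→3/25; 2/25+9/100→17/100; 3/25+17/100→29/100; 1/5+11/50→21/50; 29/100+29/100→29/50; 21/50+29/50→1. L = 129/50 ≈ 2.5800.
L − H = 2.5800 − 2.5541 = 0.026 bits.

0.026 bits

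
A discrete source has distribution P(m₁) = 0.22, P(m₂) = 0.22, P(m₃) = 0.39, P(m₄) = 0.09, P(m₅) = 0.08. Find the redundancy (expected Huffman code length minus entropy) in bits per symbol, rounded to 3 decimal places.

Entropy H = −Σ p log₂ p ≈ 2.0951 bits.
Huffman merges: 2/25+9/100→17/100; 17/100+11/50→39/100; 11/50+39/100→61/100; 39/100+61/100→1. L = 217/100 ≈ 2.1700.
L − H = 2.1700 − 2.0951 = 0.075 bits.

0.075 bits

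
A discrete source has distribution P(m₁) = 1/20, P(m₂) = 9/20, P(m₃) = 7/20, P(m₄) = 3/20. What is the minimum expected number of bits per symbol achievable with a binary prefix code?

1.75 bits/symbol

Repeatedly combine the two least-probable nodes; the expected code length is the sum of the merged weights.
merge 1/20 + 3/20 → 1/5
merge 1/5 + 7/20 → 11/20
merge 9/20 + 11/20 → 1
L = 1/5 + 11/20 + 1 = 7/4 = 1.75 bits/symbol.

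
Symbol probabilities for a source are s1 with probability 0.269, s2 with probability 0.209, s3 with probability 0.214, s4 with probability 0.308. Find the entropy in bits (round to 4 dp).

H = −Σ pᵢ log₂ pᵢ.
−0.269·log₂(0.269) = 0.5096
−0.209·log₂(0.209) = 0.4720
−0.214·log₂(0.214) = 0.4760
−0.308·log₂(0.308) = 0.5233
Sum ≈ 1.9809 → 1.9809 bits.

1.9809 bits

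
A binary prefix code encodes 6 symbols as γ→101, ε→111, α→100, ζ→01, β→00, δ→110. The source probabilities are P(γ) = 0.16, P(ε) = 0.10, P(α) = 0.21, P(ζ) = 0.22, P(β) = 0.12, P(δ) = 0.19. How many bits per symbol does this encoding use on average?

2.66 bits/symbol

L̄ = Σ pᵢ·ℓᵢ = 0.16·3 + 0.10·3 + 0.21·3 + 0.22·2 + 0.12·2 + 0.19·3 = 2.66 bits/symbol.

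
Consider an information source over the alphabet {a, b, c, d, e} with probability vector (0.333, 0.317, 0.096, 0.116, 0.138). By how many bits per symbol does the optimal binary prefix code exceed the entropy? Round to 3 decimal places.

Entropy H = −Σ p log₂ p ≈ 2.1330 bits.
Huffman merges: 12/125+29/250→53/250; 69/500+53/250→7/20; 317/1000+333/1000→13/20; 7/20+13/20→1. L = 553/250 ≈ 2.2120.
L − H = 2.2120 − 2.1330 = 0.079 bits.

0.079 bits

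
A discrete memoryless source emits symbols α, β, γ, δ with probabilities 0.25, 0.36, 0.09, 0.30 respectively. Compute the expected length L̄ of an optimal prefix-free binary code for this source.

1.98 bits/symbol

Repeatedly combine the two least-probable nodes; the expected code length is the sum of the merged weights.
merge 9/100 + 1/4 → 17/50
merge 3/10 + 17/50 → 16/25
merge 9/25 + 16/25 → 1
L = 17/50 + 16/25 + 1 = 99/50 = 1.98 bits/symbol.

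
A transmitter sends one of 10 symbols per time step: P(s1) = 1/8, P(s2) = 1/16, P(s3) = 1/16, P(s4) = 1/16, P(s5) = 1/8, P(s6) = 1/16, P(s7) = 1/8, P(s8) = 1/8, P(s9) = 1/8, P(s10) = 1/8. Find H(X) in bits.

3.25 bits

Each probability is a power of 1/2, so log₂(1/p) is an integer.
H = Σ p·log₂(1/p) = 1/8·3 + 1/16·4 + 1/16·4 + 1/16·4 + 1/8·3 + 1/16·4 + 1/8·3 + 1/8·3 + 1/8·3 + 1/8·3 = 3.25 bits.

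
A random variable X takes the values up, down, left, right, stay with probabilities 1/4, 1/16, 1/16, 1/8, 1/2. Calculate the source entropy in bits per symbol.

1.875 bits

Each probability is a power of 1/2, so log₂(1/p) is an integer.
H = Σ p·log₂(1/p) = 1/4·2 + 1/16·4 + 1/16·4 + 1/8·3 + 1/2·1 = 1.875 bits.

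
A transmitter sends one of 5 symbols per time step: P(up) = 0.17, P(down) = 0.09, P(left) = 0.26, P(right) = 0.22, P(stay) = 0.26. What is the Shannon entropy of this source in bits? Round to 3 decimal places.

2.238 bits

H = −Σ pᵢ log₂ pᵢ.
−0.17·log₂(0.17) = 0.4346
−0.09·log₂(0.09) = 0.3127
−0.26·log₂(0.26) = 0.5053
−0.22·log₂(0.22) = 0.4806
−0.26·log₂(0.26) = 0.5053
Sum ≈ 2.2384 → 2.238 bits.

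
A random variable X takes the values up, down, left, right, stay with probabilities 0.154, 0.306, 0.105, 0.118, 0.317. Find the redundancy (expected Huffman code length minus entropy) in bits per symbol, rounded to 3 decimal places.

Entropy H = −Σ p log₂ p ≈ 2.1690 bits.
Huffman merges: 21/200+59/500→223/1000; 77/500+223/1000→377/1000; 153/500+317/1000→623/1000; 377/1000+623/1000→1. L = 2223/1000 ≈ 2.2230.
L − H = 2.2230 − 2.1690 = 0.054 bits.

0.054 bits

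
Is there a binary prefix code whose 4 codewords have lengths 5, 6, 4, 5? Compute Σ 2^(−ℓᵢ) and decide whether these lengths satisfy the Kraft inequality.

0.140625; yes

With common denominator 2^6 = 64: Σ 2^(−ℓᵢ) = 2/64 + 1/64 + 4/64 + 2/64 = 9/64 = 0.140625.
Kraft's inequality requires Σ ≤ 1; here Σ = 0.140625 ≤ 1, so such a prefix code exists.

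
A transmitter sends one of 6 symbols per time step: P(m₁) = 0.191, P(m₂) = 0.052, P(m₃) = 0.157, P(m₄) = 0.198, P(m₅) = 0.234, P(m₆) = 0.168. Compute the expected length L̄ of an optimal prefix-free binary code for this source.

Repeatedly combine the two least-probable nodes; the expected code length is the sum of the merged weights.
merge 13/250 + 157/1000 → 209/1000
merge 21/125 + 191/1000 → 359/1000
merge 99/500 + 209/1000 → 407/1000
merge 117/500 + 359/1000 → 593/1000
merge 407/1000 + 593/1000 → 1
L = 209/1000 + 359/1000 + 407/1000 + 593/1000 + 1 = 321/125 = 2.568 bits/symbol.

2.568 bits/symbol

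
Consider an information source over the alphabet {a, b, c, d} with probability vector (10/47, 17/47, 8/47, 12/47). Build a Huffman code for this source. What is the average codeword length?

2 bits/symbol

Repeatedly combine the two least-probable nodes; the expected code length is the sum of the merged weights.
merge 8/47 + 10/47 → 18/47
merge 12/47 + 17/47 → 29/47
merge 18/47 + 29/47 → 1
L = 18/47 + 29/47 + 1 = 2 bits/symbol.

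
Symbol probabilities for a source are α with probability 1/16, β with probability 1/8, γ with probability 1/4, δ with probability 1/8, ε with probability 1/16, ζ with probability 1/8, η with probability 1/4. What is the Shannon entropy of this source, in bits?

2.625 bits

Each probability is a power of 1/2, so log₂(1/p) is an integer.
H = Σ p·log₂(1/p) = 1/16·4 + 1/8·3 + 1/4·2 + 1/8·3 + 1/16·4 + 1/8·3 + 1/4·2 = 2.625 bits.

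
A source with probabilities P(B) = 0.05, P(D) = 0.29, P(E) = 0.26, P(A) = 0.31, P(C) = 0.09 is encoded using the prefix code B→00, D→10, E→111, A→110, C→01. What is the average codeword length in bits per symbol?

L̄ = Σ pᵢ·ℓᵢ = 0.05·2 + 0.29·2 + 0.26·3 + 0.31·3 + 0.09·2 = 2.57 bits/symbol.

2.57 bits/symbol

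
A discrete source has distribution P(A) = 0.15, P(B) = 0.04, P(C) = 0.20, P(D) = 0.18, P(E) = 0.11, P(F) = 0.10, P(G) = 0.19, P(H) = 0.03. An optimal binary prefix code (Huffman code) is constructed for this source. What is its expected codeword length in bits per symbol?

2.85 bits/symbol

Repeatedly combine the two least-probable nodes; the expected code length is the sum of the merged weights.
merge 3/100 + 1/25 → 7/100
merge 7/100 + 1/10 → 17/100
merge 11/100 + 3/20 → 13/50
merge 17/100 + 9/50 → 7/20
merge 19/100 + 1/5 → 39/100
merge 13/50 + 7/20 → 61/100
merge 39/100 + 61/100 → 1
L = 7/100 + 17/100 + 13/50 + 7/20 + 39/100 + 61/100 + 1 = 57/20 = 2.85 bits/symbol.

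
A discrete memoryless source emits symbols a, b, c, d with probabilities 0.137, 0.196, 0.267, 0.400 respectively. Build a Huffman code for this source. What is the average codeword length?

Repeatedly combine the two least-probable nodes; the expected code length is the sum of the merged weights.
merge 137/1000 + 49/250 → 333/1000
merge 267/1000 + 333/1000 → 3/5
merge 2/5 + 3/5 → 1
L = 333/1000 + 3/5 + 1 = 1933/1000 = 1.933 bits/symbol.

1.933 bits/symbol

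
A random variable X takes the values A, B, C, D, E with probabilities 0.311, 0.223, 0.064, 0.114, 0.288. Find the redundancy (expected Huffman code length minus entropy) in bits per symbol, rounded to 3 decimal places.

0.043 bits

Entropy H = −Σ p log₂ p ≈ 2.1350 bits.
Huffman merges: 8/125+57/500→89/500; 89/500+223/1000→401/1000; 36/125+311/1000→599/1000; 401/1000+599/1000→1. L = 1089/500 ≈ 2.1780.
L − H = 2.1780 − 2.1350 = 0.043 bits.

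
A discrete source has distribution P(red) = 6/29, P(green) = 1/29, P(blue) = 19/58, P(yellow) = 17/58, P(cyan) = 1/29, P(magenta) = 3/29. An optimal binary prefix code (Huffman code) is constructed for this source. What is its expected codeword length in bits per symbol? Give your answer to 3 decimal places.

Repeatedly combine the two least-probable nodes; the expected code length is the sum of the merged weights.
merge 1/29 + 1/29 → 2/29
merge 2/29 + 3/29 → 5/29
merge 5/29 + 6/29 → 11/29
merge 17/58 + 19/58 → 18/29
merge 11/29 + 18/29 → 1
L = 2/29 + 5/29 + 11/29 + 18/29 + 1 = 65/29 ≈ 2.241 bits/symbol.

2.241 bits/symbol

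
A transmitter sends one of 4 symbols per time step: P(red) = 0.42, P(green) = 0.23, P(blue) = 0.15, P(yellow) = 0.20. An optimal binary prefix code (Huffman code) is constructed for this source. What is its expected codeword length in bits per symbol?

Repeatedly combine the two least-probable nodes; the expected code length is the sum of the merged weights.
merge 3/20 + 1/5 → 7/20
merge 23/100 + 7/20 → 29/50
merge 21/50 + 29/50 → 1
L = 7/20 + 29/50 + 1 = 193/100 = 1.93 bits/symbol.

1.93 bits/symbol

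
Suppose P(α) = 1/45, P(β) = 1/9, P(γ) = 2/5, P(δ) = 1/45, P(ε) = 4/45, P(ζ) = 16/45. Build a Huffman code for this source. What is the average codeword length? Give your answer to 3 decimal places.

2.022 bits/symbol

Repeatedly combine the two least-probable nodes; the expected code length is the sum of the merged weights.
merge 1/45 + 1/45 → 2/45
merge 2/45 + 4/45 → 2/15
merge 1/9 + 2/15 → 11/45
merge 11/45 + 16/45 → 3/5
merge 2/5 + 3/5 → 1
L = 2/45 + 2/15 + 11/45 + 3/5 + 1 = 91/45 ≈ 2.022 bits/symbol.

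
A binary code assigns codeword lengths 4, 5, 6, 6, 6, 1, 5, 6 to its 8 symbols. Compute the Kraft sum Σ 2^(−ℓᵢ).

With common denominator 2^6 = 64: Σ 2^(−ℓᵢ) = 4/64 + 2/64 + 1/64 + 1/64 + 1/64 + 32/64 + 2/64 + 1/64 = 44/64 = 0.6875.

0.6875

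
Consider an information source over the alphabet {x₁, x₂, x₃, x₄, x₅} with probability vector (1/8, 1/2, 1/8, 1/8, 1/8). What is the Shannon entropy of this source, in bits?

2 bits

Each probability is a power of 1/2, so log₂(1/p) is an integer.
H = Σ p·log₂(1/p) = 1/8·3 + 1/2·1 + 1/8·3 + 1/8·3 + 1/8·3 = 2 bits.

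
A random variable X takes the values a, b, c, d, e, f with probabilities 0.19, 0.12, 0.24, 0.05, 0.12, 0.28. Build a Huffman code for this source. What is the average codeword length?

Repeatedly combine the two least-probable nodes; the expected code length is the sum of the merged weights.
merge 1/20 + 3/25 → 17/100
merge 3/25 + 17/100 → 29/100
merge 19/100 + 6/25 → 43/100
merge 7/25 + 29/100 → 57/100
merge 43/100 + 57/100 → 1
L = 17/100 + 29/100 + 43/100 + 57/100 + 1 = 123/50 = 2.46 bits/symbol.

2.46 bits/symbol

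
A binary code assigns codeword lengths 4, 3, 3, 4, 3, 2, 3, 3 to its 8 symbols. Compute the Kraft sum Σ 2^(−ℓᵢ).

With common denominator 2^4 = 16: Σ 2^(−ℓᵢ) = 1/16 + 2/16 + 2/16 + 1/16 + 2/16 + 4/16 + 2/16 + 2/16 = 16/16 = 1.

1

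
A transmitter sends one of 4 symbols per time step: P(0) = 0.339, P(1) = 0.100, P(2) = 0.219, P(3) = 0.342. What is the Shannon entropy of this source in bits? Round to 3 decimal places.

H = −Σ pᵢ log₂ pᵢ.
−0.339·log₂(0.339) = 0.5291
−0.100·log₂(0.100) = 0.3322
−0.219·log₂(0.219) = 0.4798
−0.342·log₂(0.342) = 0.5294
Sum ≈ 1.8705 → 1.870 bits.

1.870 bits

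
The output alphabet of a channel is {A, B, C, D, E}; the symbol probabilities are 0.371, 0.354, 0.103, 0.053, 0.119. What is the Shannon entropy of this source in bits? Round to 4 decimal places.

H = −Σ pᵢ log₂ pᵢ.
−0.371·log₂(0.371) = 0.5307
−0.354·log₂(0.354) = 0.5304
−0.103·log₂(0.103) = 0.3378
−0.053·log₂(0.053) = 0.2246
−0.119·log₂(0.119) = 0.3654
Sum ≈ 1.9889 → 1.9889 bits.

1.9889 bits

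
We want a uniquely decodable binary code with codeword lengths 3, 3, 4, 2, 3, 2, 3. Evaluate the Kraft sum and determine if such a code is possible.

1.0625; no

With common denominator 2^4 = 16: Σ 2^(−ℓᵢ) = 2/16 + 2/16 + 1/16 + 4/16 + 2/16 + 4/16 + 2/16 = 17/16 = 1.0625.
Kraft's inequality requires Σ ≤ 1; here Σ = 1.0625 > 1, so no such prefix code exists.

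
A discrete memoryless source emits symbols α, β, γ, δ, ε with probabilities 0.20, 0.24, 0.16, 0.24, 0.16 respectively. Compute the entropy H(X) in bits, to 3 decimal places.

2.299 bits

H = −Σ pᵢ log₂ pᵢ.
−0.20·log₂(0.20) = 0.4644
−0.24·log₂(0.24) = 0.4941
−0.16·log₂(0.16) = 0.4230
−0.24·log₂(0.24) = 0.4941
−0.16·log₂(0.16) = 0.4230
Sum ≈ 2.2987 → 2.299 bits.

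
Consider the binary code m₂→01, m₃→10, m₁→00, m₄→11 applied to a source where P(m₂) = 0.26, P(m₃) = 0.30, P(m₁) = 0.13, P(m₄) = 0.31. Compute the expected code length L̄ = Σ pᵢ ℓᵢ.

L̄ = Σ pᵢ·ℓᵢ = 0.26·2 + 0.30·2 + 0.13·2 + 0.31·2 = 2 bits/symbol.

2 bits/symbol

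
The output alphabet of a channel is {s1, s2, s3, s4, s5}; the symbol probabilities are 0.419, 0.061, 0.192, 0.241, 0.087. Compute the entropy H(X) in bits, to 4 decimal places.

2.0303 bits

H = −Σ pᵢ log₂ pᵢ.
−0.419·log₂(0.419) = 0.5258
−0.061·log₂(0.061) = 0.2461
−0.192·log₂(0.192) = 0.4571
−0.241·log₂(0.241) = 0.4947
−0.087·log₂(0.087) = 0.3065
Sum ≈ 2.0303 → 2.0303 bits.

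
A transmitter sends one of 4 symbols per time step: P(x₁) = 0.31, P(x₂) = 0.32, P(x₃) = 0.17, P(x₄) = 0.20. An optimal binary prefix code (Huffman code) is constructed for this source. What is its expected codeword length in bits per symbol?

2 bits/symbol

Repeatedly combine the two least-probable nodes; the expected code length is the sum of the merged weights.
merge 17/100 + 1/5 → 37/100
merge 31/100 + 8/25 → 63/100
merge 37/100 + 63/100 → 1
L = 37/100 + 63/100 + 1 = 2 bits/symbol.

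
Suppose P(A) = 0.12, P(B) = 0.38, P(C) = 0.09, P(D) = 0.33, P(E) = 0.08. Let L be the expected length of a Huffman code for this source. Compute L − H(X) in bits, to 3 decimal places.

0.050 bits

Entropy H = −Σ p log₂ p ≈ 2.0295 bits.
Huffman merges: 2/25+9/100→17/100; 3/25+17/100→29/100; 29/100+33/100→31/50; 19/50+31/50→1. L = 52/25 ≈ 2.0800.
L − H = 2.0800 − 2.0295 = 0.050 bits.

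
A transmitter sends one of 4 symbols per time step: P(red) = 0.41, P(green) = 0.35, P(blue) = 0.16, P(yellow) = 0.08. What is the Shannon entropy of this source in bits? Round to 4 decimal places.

1.7720 bits

H = −Σ pᵢ log₂ pᵢ.
−0.41·log₂(0.41) = 0.5274
−0.35·log₂(0.35) = 0.5301
−0.16·log₂(0.16) = 0.4230
−0.08·log₂(0.08) = 0.2915
Sum ≈ 1.7720 → 1.7720 bits.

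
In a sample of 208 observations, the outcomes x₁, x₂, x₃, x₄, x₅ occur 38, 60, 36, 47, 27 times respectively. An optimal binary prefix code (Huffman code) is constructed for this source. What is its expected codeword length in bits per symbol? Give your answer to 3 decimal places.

2.303 bits/symbol

Probabilities are the counts divided by 208.
Repeatedly combine the two least-probable nodes; the expected code length is the sum of the merged weights.
merge 27/208 + 9/52 → 63/208
merge 19/104 + 47/208 → 85/208
merge 15/52 + 63/208 → 123/208
merge 85/208 + 123/208 → 1
L = 63/208 + 85/208 + 123/208 + 1 = 479/208 ≈ 2.303 bits/symbol.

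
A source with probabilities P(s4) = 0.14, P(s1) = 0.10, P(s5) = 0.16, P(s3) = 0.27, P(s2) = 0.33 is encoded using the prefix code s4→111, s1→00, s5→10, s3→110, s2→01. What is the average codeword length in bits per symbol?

2.41 bits/symbol

L̄ = Σ pᵢ·ℓᵢ = 0.14·3 + 0.10·2 + 0.16·2 + 0.27·3 + 0.33·2 = 2.41 bits/symbol.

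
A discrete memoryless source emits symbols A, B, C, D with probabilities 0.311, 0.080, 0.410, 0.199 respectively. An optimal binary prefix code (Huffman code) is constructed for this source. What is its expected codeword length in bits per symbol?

Repeatedly combine the two least-probable nodes; the expected code length is the sum of the merged weights.
merge 2/25 + 199/1000 → 279/1000
merge 279/1000 + 311/1000 → 59/100
merge 41/100 + 59/100 → 1
L = 279/1000 + 59/100 + 1 = 1869/1000 = 1.869 bits/symbol.

1.869 bits/symbol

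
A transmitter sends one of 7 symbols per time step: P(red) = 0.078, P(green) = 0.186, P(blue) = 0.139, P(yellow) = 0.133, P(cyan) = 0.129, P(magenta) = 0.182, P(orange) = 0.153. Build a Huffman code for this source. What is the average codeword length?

Repeatedly combine the two least-probable nodes; the expected code length is the sum of the merged weights.
merge 39/500 + 129/1000 → 207/1000
merge 133/1000 + 139/1000 → 34/125
merge 153/1000 + 91/500 → 67/200
merge 93/500 + 207/1000 → 393/1000
merge 34/125 + 67/200 → 607/1000
merge 393/1000 + 607/1000 → 1
L = 207/1000 + 34/125 + 67/200 + 393/1000 + 607/1000 + 1 = 1407/500 = 2.814 bits/symbol.

2.814 bits/symbol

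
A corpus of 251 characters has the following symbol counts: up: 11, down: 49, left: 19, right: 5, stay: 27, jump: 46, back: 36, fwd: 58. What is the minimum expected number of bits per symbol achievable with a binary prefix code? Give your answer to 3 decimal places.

2.777 bits/symbol

Probabilities are the counts divided by 251.
Repeatedly combine the two least-probable nodes; the expected code length is the sum of the merged weights.
merge 5/251 + 11/251 → 16/251
merge 16/251 + 19/251 → 35/251
merge 27/251 + 35/251 → 62/251
merge 36/251 + 46/251 → 82/251
merge 49/251 + 58/251 → 107/251
merge 62/251 + 82/251 → 144/251
merge 107/251 + 144/251 → 1
L = 16/251 + 35/251 + 62/251 + 82/251 + 107/251 + 144/251 + 1 = 697/251 ≈ 2.777 bits/symbol.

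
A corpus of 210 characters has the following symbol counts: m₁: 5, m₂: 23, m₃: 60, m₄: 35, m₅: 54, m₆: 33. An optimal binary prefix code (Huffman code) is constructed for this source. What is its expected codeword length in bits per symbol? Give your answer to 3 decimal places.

2.424 bits/symbol

Probabilities are the counts divided by 210.
Repeatedly combine the two least-probable nodes; the expected code length is the sum of the merged weights.
merge 1/42 + 23/210 → 2/15
merge 2/15 + 11/70 → 61/210
merge 1/6 + 9/35 → 89/210
merge 2/7 + 61/210 → 121/210
merge 89/210 + 121/210 → 1
L = 2/15 + 61/210 + 89/210 + 121/210 + 1 = 509/210 ≈ 2.424 bits/symbol.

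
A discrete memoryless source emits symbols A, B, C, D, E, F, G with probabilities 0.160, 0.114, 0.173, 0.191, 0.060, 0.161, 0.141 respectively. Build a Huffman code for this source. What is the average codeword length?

2.809 bits/symbol

Repeatedly combine the two least-probable nodes; the expected code length is the sum of the merged weights.
merge 3/50 + 57/500 → 87/500
merge 141/1000 + 4/25 → 301/1000
merge 161/1000 + 173/1000 → 167/500
merge 87/500 + 191/1000 → 73/200
merge 301/1000 + 167/500 → 127/200
merge 73/200 + 127/200 → 1
L = 87/500 + 301/1000 + 167/500 + 73/200 + 127/200 + 1 = 2809/1000 = 2.809 bits/symbol.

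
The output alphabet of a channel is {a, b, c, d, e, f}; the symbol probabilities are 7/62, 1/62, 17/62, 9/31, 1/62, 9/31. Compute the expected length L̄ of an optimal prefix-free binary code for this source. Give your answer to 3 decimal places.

2.177 bits/symbol

Repeatedly combine the two least-probable nodes; the expected code length is the sum of the merged weights.
merge 1/62 + 1/62 → 1/31
merge 1/31 + 7/62 → 9/62
merge 9/62 + 17/62 → 13/31
merge 9/31 + 9/31 → 18/31
merge 13/31 + 18/31 → 1
L = 1/31 + 9/62 + 13/31 + 18/31 + 1 = 135/62 ≈ 2.177 bits/symbol.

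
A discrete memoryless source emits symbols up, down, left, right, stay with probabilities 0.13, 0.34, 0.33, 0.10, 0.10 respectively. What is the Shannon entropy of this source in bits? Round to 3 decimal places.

2.104 bits

H = −Σ pᵢ log₂ pᵢ.
−0.13·log₂(0.13) = 0.3826
−0.34·log₂(0.34) = 0.5292
−0.33·log₂(0.33) = 0.5278
−0.10·log₂(0.10) = 0.3322
−0.10·log₂(0.10) = 0.3322
Sum ≈ 2.1040 → 2.104 bits.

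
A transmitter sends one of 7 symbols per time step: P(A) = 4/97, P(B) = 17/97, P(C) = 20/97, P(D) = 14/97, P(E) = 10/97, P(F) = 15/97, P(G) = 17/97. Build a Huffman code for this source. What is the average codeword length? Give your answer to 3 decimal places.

2.763 bits/symbol

Repeatedly combine the two least-probable nodes; the expected code length is the sum of the merged weights.
merge 4/97 + 10/97 → 14/97
merge 14/97 + 14/97 → 28/97
merge 15/97 + 17/97 → 32/97
merge 17/97 + 20/97 → 37/97
merge 28/97 + 32/97 → 60/97
merge 37/97 + 60/97 → 1
L = 14/97 + 28/97 + 32/97 + 37/97 + 60/97 + 1 = 268/97 ≈ 2.763 bits/symbol.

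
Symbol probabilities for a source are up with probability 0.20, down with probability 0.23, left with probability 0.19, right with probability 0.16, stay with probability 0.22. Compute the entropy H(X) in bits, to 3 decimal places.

2.311 bits

H = −Σ pᵢ log₂ pᵢ.
−0.20·log₂(0.20) = 0.4644
−0.23·log₂(0.23) = 0.4877
−0.19·log₂(0.19) = 0.4552
−0.16·log₂(0.16) = 0.4230
−0.22·log₂(0.22) = 0.4806
Sum ≈ 2.3109 → 2.311 bits.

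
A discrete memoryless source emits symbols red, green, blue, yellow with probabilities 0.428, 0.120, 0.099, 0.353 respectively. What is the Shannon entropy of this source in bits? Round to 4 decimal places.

1.7517 bits

H = −Σ pᵢ log₂ pᵢ.
−0.428·log₂(0.428) = 0.5240
−0.120·log₂(0.120) = 0.3671
−0.099·log₂(0.099) = 0.3303
−0.353·log₂(0.353) = 0.5303
Sum ≈ 1.7517 → 1.7517 bits.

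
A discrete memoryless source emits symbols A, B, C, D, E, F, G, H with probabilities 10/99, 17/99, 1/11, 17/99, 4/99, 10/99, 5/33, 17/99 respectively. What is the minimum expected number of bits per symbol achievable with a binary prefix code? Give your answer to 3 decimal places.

2.960 bits/symbol

Repeatedly combine the two least-probable nodes; the expected code length is the sum of the merged weights.
merge 4/99 + 1/11 → 13/99
merge 10/99 + 10/99 → 20/99
merge 13/99 + 5/33 → 28/99
merge 17/99 + 17/99 → 34/99
merge 17/99 + 20/99 → 37/99
merge 28/99 + 34/99 → 62/99
merge 37/99 + 62/99 → 1
L = 13/99 + 20/99 + 28/99 + 34/99 + 37/99 + 62/99 + 1 = 293/99 ≈ 2.960 bits/symbol.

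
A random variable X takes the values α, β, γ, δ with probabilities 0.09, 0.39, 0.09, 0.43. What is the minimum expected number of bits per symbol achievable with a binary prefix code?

1.75 bits/symbol

Repeatedly combine the two least-probable nodes; the expected code length is the sum of the merged weights.
merge 9/100 + 9/100 → 9/50
merge 9/50 + 39/100 → 57/100
merge 43/100 + 57/100 → 1
L = 9/50 + 57/100 + 1 = 7/4 = 1.75 bits/symbol.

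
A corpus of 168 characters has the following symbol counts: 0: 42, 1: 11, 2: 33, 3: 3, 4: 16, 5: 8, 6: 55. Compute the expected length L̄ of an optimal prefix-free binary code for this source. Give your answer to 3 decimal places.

Probabilities are the counts divided by 168.
Repeatedly combine the two least-probable nodes; the expected code length is the sum of the merged weights.
merge 1/56 + 1/21 → 11/168
merge 11/168 + 11/168 → 11/84
merge 2/21 + 11/84 → 19/84
merge 11/56 + 19/84 → 71/168
merge 1/4 + 55/168 → 97/168
merge 71/168 + 97/168 → 1
L = 11/168 + 11/84 + 19/84 + 71/168 + 97/168 + 1 = 407/168 ≈ 2.423 bits/symbol.

2.423 bits/symbol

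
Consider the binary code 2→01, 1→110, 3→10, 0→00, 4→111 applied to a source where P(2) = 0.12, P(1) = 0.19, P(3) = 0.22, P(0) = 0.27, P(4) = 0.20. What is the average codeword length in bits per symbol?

2.39 bits/symbol

L̄ = Σ pᵢ·ℓᵢ = 0.12·2 + 0.19·3 + 0.22·2 + 0.27·2 + 0.20·3 = 2.39 bits/symbol.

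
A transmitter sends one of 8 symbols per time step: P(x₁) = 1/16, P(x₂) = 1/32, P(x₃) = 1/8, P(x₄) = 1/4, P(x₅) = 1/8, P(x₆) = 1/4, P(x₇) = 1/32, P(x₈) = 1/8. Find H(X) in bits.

Each probability is a power of 1/2, so log₂(1/p) is an integer.
H = Σ p·log₂(1/p) = 1/16·4 + 1/32·5 + 1/8·3 + 1/4·2 + 1/8·3 + 1/4·2 + 1/32·5 + 1/8·3 = 2.6875 bits.

2.6875 bits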